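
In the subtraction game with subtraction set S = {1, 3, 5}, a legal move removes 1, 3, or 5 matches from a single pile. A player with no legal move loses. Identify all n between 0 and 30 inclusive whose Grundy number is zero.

G(0) = 0
G(1) = mex{0} = 1
G(2) = mex{1} = 0
G(3) = mex{0,0} = 1
G(4) = mex{1,1} = 0
G(5) = mex{0,0,0} = 1
G(6) = mex{1,1,1} = 0
G(7) = mex{0,0,0} = 1
G(8) = mex{1,1,1} = 0
G(9) = mex{0,0,0} = 1
G(10) = mex{1,1,1} = 0
G(11) = mex{0,0,0} = 1
G(12) = mex{1,1,1} = 0
G(13) = mex{0,0,0} = 1
G(14) = mex{1,1,1} = 0
G(15) = mex{0,0,0} = 1
G(16) = mex{1,1,1} = 0
G(17) = mex{0,0,0} = 1
G(18) = mex{1,1,1} = 0
G(19) = mex{0,0,0} = 1
G(20) = mex{1,1,1} = 0
G(21) = mex{0,0,0} = 1
G(22) = mex{1,1,1} = 0
G(23) = mex{0,0,0} = 1
G(24) = mex{1,1,1} = 0
G(25) = mex{0,0,0} = 1
G(26) = mex{1,1,1} = 0
G(27) = mex{0,0,0} = 1
G(28) = mex{1,1,1} = 0
G(29) = mex{0,0,0} = 1
G(30) = mex{1,1,1} = 0
P-positions are exactly the n with G(n) = 0.

0, 2, 4, 6, 8, 10, 12, 14, 16, 18, 20, 22, 24, 26, 28, 30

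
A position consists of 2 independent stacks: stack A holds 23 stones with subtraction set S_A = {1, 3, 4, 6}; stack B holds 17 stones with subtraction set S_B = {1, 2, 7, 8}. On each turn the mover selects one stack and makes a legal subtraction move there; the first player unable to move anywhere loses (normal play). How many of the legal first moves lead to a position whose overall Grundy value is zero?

Stack A, S = {1, 3, 4, 6}:
G(0) = 0
G(1) = mex{0} = 1
G(2) = mex{1} = 0
G(3) = mex{0,0} = 1
G(4) = mex{1,1,0} = 2
G(5) = mex{2,0,1} = 3
G(6) = mex{3,1,0,0} = 2
G(7) = mex{2,2,1,1} = 0
G(8) = mex{0,3,2,0} = 1
G(9) = mex{1,2,3,1} = 0
G(10) = mex{0,0,2,2} = 1
G(11) = mex{1,1,0,3} = 2
G(12) = mex{2,0,1,2} = 3
G(13) = mex{3,1,0,0} = 2
G(14) = mex{2,2,1,1} = 0
G(15) = mex{0,3,2,0} = 1
G(16) = mex{1,2,3,1} = 0
G(17) = mex{0,0,2,2} = 1
G(18) = mex{1,1,0,3} = 2
G(19) = mex{2,0,1,2} = 3
G(20) = mex{3,1,0,0} = 2
G(21) = mex{2,2,1,1} = 0
G(22) = mex{0,3,2,0} = 1
G(23) = mex{1,2,3,1} = 0
G_A(23) = 0.
Stack B, S = {1, 2, 7, 8}:
n :  0  1  2  3  4  5  6  7  8  9 10 11 12 13 14 15 16 17
G :  0  1  2  0  1  2  0  1  2  0  1  2  0  1  2  0  1  2
G_B(17) = 2.
Combined Grundy value = 0 ⊕ 2 = 2.
A winning move leaves total XOR = 0, i.e. changes one component's Grundy value g to g ⊕ X where X is the current total.
Stack A: need g' = 0⊕2 = 2. Options: 23−1→G=1, 23−3→G=2, 23−4→G=3, 23−6→G=1. Hits: 1.
Stack B: need g' = 2⊕2 = 0. Options: 17−1→G=1, 17−2→G=0, 17−7→G=1, 17−8→G=0. Hits: 2.

3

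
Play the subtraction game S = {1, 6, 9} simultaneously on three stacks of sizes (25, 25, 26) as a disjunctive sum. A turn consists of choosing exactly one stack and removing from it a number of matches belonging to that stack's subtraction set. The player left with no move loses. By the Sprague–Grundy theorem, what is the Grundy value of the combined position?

2

All stacks use S = {1, 6, 9}:
n :  0  1  2  3  4  5  6  7  8  9 10 11 12 13 14 15 16 17 18 19 20 21 22 23 24 25 26
G :  0  1  0  1  0  1  2  0  1  2  3  2  0  1  0  1  2  0  1  0  1  2  0  1  0  1  2
Stack A: G(25) = 1.
Stack B: G(25) = 1.
Stack C: G(26) = 2.
Combined Grundy value = 1 ⊕ 1 ⊕ 2 = 2.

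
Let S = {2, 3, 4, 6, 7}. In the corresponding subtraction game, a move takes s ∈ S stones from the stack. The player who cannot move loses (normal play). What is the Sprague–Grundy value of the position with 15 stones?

3

G(0) = 0
G(1) = mex{} = 0
G(2) = mex{0} = 1
G(3) = mex{0,0} = 1
G(4) = mex{1,0,0} = 2
G(5) = mex{1,1,0} = 2
G(6) = mex{2,1,1,0} = 3
G(7) = mex{2,2,1,0,0} = 3
G(8) = mex{3,2,2,1,0} = 4
G(9) = mex{3,3,2,1,1} = 0
G(10) = mex{4,3,3,2,1} = 0
G(11) = mex{0,4,3,2,2} = 1
G(12) = mex{0,0,4,3,2} = 1
G(13) = mex{1,0,0,3,3} = 2
G(14) = mex{1,1,0,4,3} = 2
G(15) = mex{2,1,1,0,4} = 3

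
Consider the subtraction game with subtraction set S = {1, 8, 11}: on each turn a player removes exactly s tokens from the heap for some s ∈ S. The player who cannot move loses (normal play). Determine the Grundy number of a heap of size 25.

0

n :  0  1  2  3  4  5  6  7  8  9 10 11 12 13 14 15 16 17 18 19 20 21 22 23 24 25
G :  0  1  0  1  0  1  0  1  2  0  1  2  3  2  3  2  0  1  0  1  2  0  1  0  1  0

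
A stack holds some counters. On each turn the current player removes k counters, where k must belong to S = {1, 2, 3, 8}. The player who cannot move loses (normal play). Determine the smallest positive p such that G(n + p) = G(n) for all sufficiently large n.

9

G(0) = 0
G(1) = mex{0} = 1
G(2) = mex{1,0} = 2
G(3) = mex{2,1,0} = 3
G(4) = mex{3,2,1} = 0
G(5) = mex{0,3,2} = 1
G(6) = mex{1,0,3} = 2
G(7) = mex{2,1,0} = 3
G(8) = mex{3,2,1,0} = 4
G(9) = mex{4,3,2,1} = 0
G(10) = mex{0,4,3,2} = 1
G(11) = mex{1,0,4,3} = 2
G(12) = mex{2,1,0,0} = 3
G(13) = mex{3,2,1,1} = 0
G(14) = mex{0,3,2,2} = 1
G(15) = mex{1,0,3,3} = 2
G(16) = mex{2,1,0,4} = 3
G(17) = mex{3,2,1,0} = 4
G(18) = mex{4,3,2,1} = 0
G(19) = mex{0,4,3,2} = 1
G(n+9) = G(n) holds for n = 0,…,7 (a full window of length max(S) = 8), so the sequence is purely periodic with period 9.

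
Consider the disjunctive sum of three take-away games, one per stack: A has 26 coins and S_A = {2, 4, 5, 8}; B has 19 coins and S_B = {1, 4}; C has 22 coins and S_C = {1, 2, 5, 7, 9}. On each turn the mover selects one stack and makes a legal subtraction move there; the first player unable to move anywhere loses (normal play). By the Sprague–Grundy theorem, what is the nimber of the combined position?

2

Stack A, S = {2, 4, 5, 8}:
G(0) = 0
G(1) = mex{} = 0
G(2) = mex{0} = 1
G(3) = mex{0} = 1
G(4) = mex{1,0} = 2
G(5) = mex{1,0,0} = 2
G(6) = mex{2,1,0} = 3
G(7) = mex{2,1,1} = 0
G(8) = mex{3,2,1,0} = 4
G(9) = mex{0,2,2,0} = 1
G(10) = mex{4,3,2,1} = 0
G(11) = mex{1,0,3,1} = 2
G(12) = mex{0,4,0,2} = 1
G(13) = mex{2,1,4,2} = 0
G(14) = mex{1,0,1,3} = 2
G(15) = mex{0,2,0,0} = 1
G(16) = mex{2,1,2,4} = 0
G(17) = mex{1,0,1,1} = 2
G(18) = mex{0,2,0,0} = 1
G(19) = mex{2,1,2,2} = 0
G(20) = mex{1,0,1,1} = 2
G(21) = mex{0,2,0,0} = 1
G(22) = mex{2,1,2,2} = 0
G(23) = mex{1,0,1,1} = 2
G(24) = mex{0,2,0,0} = 1
G(25) = mex{2,1,2,2} = 0
G(26) = mex{1,0,1,1} = 2
G_A(26) = 2.
Stack B, S = {1, 4}:
n :  0  1  2  3  4  5  6  7  8  9 10 11 12 13 14 15 16 17 18 19
G :  0  1  0  1  2  0  1  0  1  2  0  1  0  1  2  0  1  0  1  2
G_B(19) = 2.
Stack C, S = {1, 2, 5, 7, 9}:
n :  0  1  2  3  4  5  6  7  8  9 10 11 12 13 14 15 16 17 18 19 20 21 22
G :  0  1  2  0  1  2  0  1  2  3  4  5  3  4  0  1  2  0  1  2  0  1  2
G_C(22) = 2.
Combined Grundy value = 2 ⊕ 2 ⊕ 2 = 2.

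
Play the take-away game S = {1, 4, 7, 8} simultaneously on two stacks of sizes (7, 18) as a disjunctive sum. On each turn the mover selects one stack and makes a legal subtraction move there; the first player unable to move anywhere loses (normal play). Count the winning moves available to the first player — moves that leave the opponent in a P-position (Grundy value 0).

0

All stacks use S = {1, 4, 7, 8}:
n :  0  1  2  3  4  5  6  7  8  9 10 11 12 13 14 15 16 17 18
G :  0  1  0  1  2  0  1  2  3  2  3  0  1  3  0  1  0  1  2
Stack A: G(7) = 2.
Stack B: G(18) = 2.
Combined Grundy value = 2 ⊕ 2 = 0.
A winning move leaves total XOR = 0, i.e. changes one component's Grundy value g to g ⊕ X where X is the current total.
Stack A: target g' = 2⊕0 = 2, but every legal move changes the Grundy value (mex property), so 0 moves.
Stack B: target g' = 2⊕0 = 2, but every legal move changes the Grundy value (mex property), so 0 moves.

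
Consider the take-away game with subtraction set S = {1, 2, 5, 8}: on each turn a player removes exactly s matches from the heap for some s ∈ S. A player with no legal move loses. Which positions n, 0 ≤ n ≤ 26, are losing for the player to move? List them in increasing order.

n :  0  1  2  3  4  5  6  7  8  9 10 11 12 13 14 15 16 17 18 19 20 21 22 23 24 25 26
G :  0  1  2  0  1  2  0  1  2  0  1  2  0  1  2  0  1  2  0  1  2  0  1  2  0  1  2
P-positions are exactly the n with G(n) = 0.

0, 3, 6, 9, 12, 15, 18, 21, 24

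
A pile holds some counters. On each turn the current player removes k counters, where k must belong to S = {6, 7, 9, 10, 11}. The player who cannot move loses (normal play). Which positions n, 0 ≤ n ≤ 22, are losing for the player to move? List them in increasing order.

0, 1, 2, 3, 4, 5, 17, 18, 19, 20, 21, 22

n :  0  1  2  3  4  5  6  7  8  9 10 11 12 13 14 15 16 17 18 19 20 21 22
G :  0  0  0  0  0  0  1  1  1  1  1  1  2  2  2  2  2  0  0  0  0  0  0
P-positions are exactly the n with G(n) = 0.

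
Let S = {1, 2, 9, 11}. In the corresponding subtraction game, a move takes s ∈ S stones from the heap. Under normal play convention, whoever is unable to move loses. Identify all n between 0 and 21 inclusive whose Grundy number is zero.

0, 3, 6, 10, 13, 16, 20

n :  0  1  2  3  4  5  6  7  8  9 10 11 12 13 14 15 16 17 18 19 20 21
G :  0  1  2  0  1  2  0  1  2  3  0  1  2  0  1  2  0  1  2  3  0  1
P-positions are exactly the n with G(n) = 0.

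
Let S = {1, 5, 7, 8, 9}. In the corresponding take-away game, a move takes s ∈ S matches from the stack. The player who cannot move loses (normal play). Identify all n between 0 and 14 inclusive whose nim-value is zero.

0, 2, 4, 6

n :  0  1  2  3  4  5  6  7  8  9 10 11 12 13 14
G :  0  1  0  1  0  1  0  1  2  3  2  3  2  3  2
P-positions are exactly the n with G(n) = 0.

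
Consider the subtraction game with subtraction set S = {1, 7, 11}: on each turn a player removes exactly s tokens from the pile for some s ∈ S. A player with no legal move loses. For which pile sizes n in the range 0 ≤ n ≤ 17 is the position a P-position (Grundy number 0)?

0, 2, 4, 6, 8, 10, 12, 14, 16

G(0) = 0
G(1) = mex{0} = 1
G(2) = mex{1} = 0
G(3) = mex{0} = 1
G(4) = mex{1} = 0
G(5) = mex{0} = 1
G(6) = mex{1} = 0
G(7) = mex{0,0} = 1
G(8) = mex{1,1} = 0
G(9) = mex{0,0} = 1
G(10) = mex{1,1} = 0
G(11) = mex{0,0,0} = 1
G(12) = mex{1,1,1} = 0
G(13) = mex{0,0,0} = 1
G(14) = mex{1,1,1} = 0
G(15) = mex{0,0,0} = 1
G(16) = mex{1,1,1} = 0
G(17) = mex{0,0,0} = 1
P-positions are exactly the n with G(n) = 0.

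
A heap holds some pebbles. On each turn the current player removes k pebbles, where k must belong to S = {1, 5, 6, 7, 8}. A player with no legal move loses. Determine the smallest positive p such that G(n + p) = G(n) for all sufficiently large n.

G(0) = 0
G(1) = mex{0} = 1
G(2) = mex{1} = 0
G(3) = mex{0} = 1
G(4) = mex{1} = 0
G(5) = mex{0,0} = 1
G(6) = mex{1,1,0} = 2
G(7) = mex{2,0,1,0} = 3
G(8) = mex{3,1,0,1,0} = 2
G(9) = mex{2,0,1,0,1} = 3
G(10) = mex{3,1,0,1,0} = 2
G(11) = mex{2,2,1,0,1} = 3
G(12) = mex{3,3,2,1,0} = 4
G(13) = mex{4,2,3,2,1} = 0
G(14) = mex{0,3,2,3,2} = 1
G(15) = mex{1,2,3,2,3} = 0
G(16) = mex{0,3,2,3,2} = 1
G(17) = mex{1,4,3,2,3} = 0
G(18) = mex{0,0,4,3,2} = 1
G(19) = mex{1,1,0,4,3} = 2
G(20) = mex{2,0,1,0,4} = 3
G(21) = mex{3,1,0,1,0} = 2
G(22) = mex{2,0,1,0,1} = 3
G(23) = mex{3,1,0,1,0} = 2
G(24) = mex{2,2,1,0,1} = 3
G(25) = mex{3,3,2,1,0} = 4
G(26) = mex{4,2,3,2,1} = 0
G(27) = mex{0,3,2,3,2} = 1
G(n+13) = G(n) holds for n = 0,…,7 (a full window of length max(S) = 8), so the sequence is purely periodic with period 13.

13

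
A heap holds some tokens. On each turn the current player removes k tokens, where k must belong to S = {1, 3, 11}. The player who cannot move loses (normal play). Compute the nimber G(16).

G(0) = 0
G(1) = mex{0} = 1
G(2) = mex{1} = 0
G(3) = mex{0,0} = 1
G(4) = mex{1,1} = 0
G(5) = mex{0,0} = 1
G(6) = mex{1,1} = 0
G(7) = mex{0,0} = 1
G(8) = mex{1,1} = 0
G(9) = mex{0,0} = 1
G(10) = mex{1,1} = 0
G(11) = mex{0,0,0} = 1
G(12) = mex{1,1,1} = 0
G(13) = mex{0,0,0} = 1
G(14) = mex{1,1,1} = 0
G(15) = mex{0,0,0} = 1
G(16) = mex{1,1,1} = 0

0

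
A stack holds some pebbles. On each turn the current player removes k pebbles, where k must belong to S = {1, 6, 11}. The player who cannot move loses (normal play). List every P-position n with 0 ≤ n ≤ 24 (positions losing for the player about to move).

0, 2, 4, 7, 9, 12, 14, 16, 19, 21, 24

G(0) = 0
G(1) = mex{0} = 1
G(2) = mex{1} = 0
G(3) = mex{0} = 1
G(4) = mex{1} = 0
G(5) = mex{0} = 1
G(6) = mex{1,0} = 2
G(7) = mex{2,1} = 0
G(8) = mex{0,0} = 1
G(9) = mex{1,1} = 0
G(10) = mex{0,0} = 1
G(11) = mex{1,1,0} = 2
G(12) = mex{2,2,1} = 0
G(13) = mex{0,0,0} = 1
G(14) = mex{1,1,1} = 0
G(15) = mex{0,0,0} = 1
G(16) = mex{1,1,1} = 0
G(17) = mex{0,2,2} = 1
G(18) = mex{1,0,0} = 2
G(19) = mex{2,1,1} = 0
G(20) = mex{0,0,0} = 1
G(21) = mex{1,1,1} = 0
G(22) = mex{0,0,2} = 1
G(23) = mex{1,1,0} = 2
G(24) = mex{2,2,1} = 0
P-positions are exactly the n with G(n) = 0.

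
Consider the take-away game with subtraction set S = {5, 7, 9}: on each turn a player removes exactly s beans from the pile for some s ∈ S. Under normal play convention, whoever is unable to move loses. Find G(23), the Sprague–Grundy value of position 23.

G(0) = 0
G(1) = mex{} = 0
G(2) = mex{} = 0
G(3) = mex{} = 0
G(4) = mex{} = 0
G(5) = mex{0} = 1
G(6) = mex{0} = 1
G(7) = mex{0,0} = 1
G(8) = mex{0,0} = 1
G(9) = mex{0,0,0} = 1
G(10) = mex{1,0,0} = 2
G(11) = mex{1,0,0} = 2
G(12) = mex{1,1,0} = 2
G(13) = mex{1,1,0} = 2
G(14) = mex{1,1,1} = 0
G(15) = mex{2,1,1} = 0
G(16) = mex{2,1,1} = 0
G(17) = mex{2,2,1} = 0
G(18) = mex{2,2,1} = 0
G(19) = mex{0,2,2} = 1
G(20) = mex{0,2,2} = 1
G(21) = mex{0,0,2} = 1
G(22) = mex{0,0,2} = 1
G(23) = mex{0,0,0} = 1

1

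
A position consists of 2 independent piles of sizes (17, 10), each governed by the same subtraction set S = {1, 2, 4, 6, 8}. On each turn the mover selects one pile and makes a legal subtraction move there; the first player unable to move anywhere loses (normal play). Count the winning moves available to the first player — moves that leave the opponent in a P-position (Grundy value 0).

1

All piles use S = {1, 2, 4, 6, 8}:
n :  0  1  2  3  4  5  6  7  8  9 10 11 12 13 14 15 16 17
G :  0  1  2  0  1  2  3  4  5  3  0  1  2  0  1  2  3  4
Pile A: G(17) = 4.
Pile B: G(10) = 0.
Combined Grundy value = 4 ⊕ 0 = 4.
A winning move leaves total XOR = 0, i.e. changes one component's Grundy value g to g ⊕ X where X is the current total.
Pile A: need g' = 4⊕4 = 0. Options: 17−1→G=3, 17−2→G=2, 17−4→G=0, 17−6→G=1, 17−8→G=3. Hits: 1.
Pile B: need g' = 0⊕4 = 4. Options: 10−1→G=3, 10−2→G=5, 10−4→G=3, 10−6→G=1, 10−8→G=2. Hits: 0.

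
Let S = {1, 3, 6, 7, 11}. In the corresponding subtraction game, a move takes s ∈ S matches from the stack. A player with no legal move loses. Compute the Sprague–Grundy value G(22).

G(0) = 0
G(1) = mex{0} = 1
G(2) = mex{1} = 0
G(3) = mex{0,0} = 1
G(4) = mex{1,1} = 0
G(5) = mex{0,0} = 1
G(6) = mex{1,1,0} = 2
G(7) = mex{2,0,1,0} = 3
G(8) = mex{3,1,0,1} = 2
G(9) = mex{2,2,1,0} = 3
G(10) = mex{3,3,0,1} = 2
G(11) = mex{2,2,1,0,0} = 3
G(12) = mex{3,3,2,1,1} = 0
G(13) = mex{0,2,3,2,0} = 1
G(14) = mex{1,3,2,3,1} = 0
G(15) = mex{0,0,3,2,0} = 1
G(16) = mex{1,1,2,3,1} = 0
G(17) = mex{0,0,3,2,2} = 1
G(18) = mex{1,1,0,3,3} = 2
G(19) = mex{2,0,1,0,2} = 3
G(20) = mex{3,1,0,1,3} = 2
G(21) = mex{2,2,1,0,2} = 3
G(22) = mex{3,3,0,1,3} = 2

2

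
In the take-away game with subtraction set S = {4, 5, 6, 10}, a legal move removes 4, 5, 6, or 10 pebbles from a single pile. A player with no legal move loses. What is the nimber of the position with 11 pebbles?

2

n :  0  1  2  3  4  5  6  7  8  9 10 11
G :  0  0  0  0  1  1  1  1  2  2  2  2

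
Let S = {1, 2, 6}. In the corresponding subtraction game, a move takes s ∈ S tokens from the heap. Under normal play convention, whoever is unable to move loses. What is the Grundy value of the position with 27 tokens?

3

n :  0  1  2  3  4  5  6  7  8  9 10 11 12 13 14 15 16 17 18 19 20 21 22 23 24 25 26 27
G :  0  1  2  0  1  2  3  0  1  2  0  1  2  3  0  1  2  0  1  2  3  0  1  2  0  1  2  3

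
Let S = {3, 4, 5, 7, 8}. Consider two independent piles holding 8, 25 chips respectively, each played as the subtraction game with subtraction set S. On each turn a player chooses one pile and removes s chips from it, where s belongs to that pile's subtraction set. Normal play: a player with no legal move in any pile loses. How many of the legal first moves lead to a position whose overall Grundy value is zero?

5

All piles use S = {3, 4, 5, 7, 8}:
G(0) = 0
G(1) = mex{} = 0
G(2) = mex{} = 0
G(3) = mex{0} = 1
G(4) = mex{0,0} = 1
G(5) = mex{0,0,0} = 1
G(6) = mex{1,0,0} = 2
G(7) = mex{1,1,0,0} = 2
G(8) = mex{1,1,1,0,0} = 2
G(9) = mex{2,1,1,0,0} = 3
G(10) = mex{2,2,1,1,0} = 3
G(11) = mex{2,2,2,1,1} = 0
G(12) = mex{3,2,2,1,1} = 0
G(13) = mex{3,3,2,2,1} = 0
G(14) = mex{0,3,3,2,2} = 1
G(15) = mex{0,0,3,2,2} = 1
G(16) = mex{0,0,0,3,2} = 1
G(17) = mex{1,0,0,3,3} = 2
G(18) = mex{1,1,0,0,3} = 2
G(19) = mex{1,1,1,0,0} = 2
G(20) = mex{2,1,1,0,0} = 3
G(21) = mex{2,2,1,1,0} = 3
G(22) = mex{2,2,2,1,1} = 0
G(23) = mex{3,2,2,1,1} = 0
G(24) = mex{3,3,2,2,1} = 0
G(25) = mex{0,3,3,2,2} = 1
Pile A: G(8) = 2.
Pile B: G(25) = 1.
Combined Grundy value = 2 ⊕ 1 = 3.
A winning move leaves total XOR = 0, i.e. changes one component's Grundy value g to g ⊕ X where X is the current total.
Pile A: need g' = 2⊕3 = 1. Options: 8−3→G=1, 8−4→G=1, 8−5→G=1, 8−7→G=0, 8−8→G=0. Hits: 3.
Pile B: need g' = 1⊕3 = 2. Options: 25−3→G=0, 25−4→G=3, 25−5→G=3, 25−7→G=2, 25−8→G=2. Hits: 2.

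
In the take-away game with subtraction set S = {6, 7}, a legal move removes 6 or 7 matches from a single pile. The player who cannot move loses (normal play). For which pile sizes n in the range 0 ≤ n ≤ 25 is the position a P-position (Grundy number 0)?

n :  0  1  2  3  4  5  6  7  8  9 10 11 12 13 14 15 16 17 18 19 20 21 22 23 24 25
G :  0  0  0  0  0  0  1  1  1  1  1  1  2  0  0  0  0  0  0  1  1  1  1  1  1  2
P-positions are exactly the n with G(n) = 0.

0, 1, 2, 3, 4, 5, 13, 14, 15, 16, 17, 18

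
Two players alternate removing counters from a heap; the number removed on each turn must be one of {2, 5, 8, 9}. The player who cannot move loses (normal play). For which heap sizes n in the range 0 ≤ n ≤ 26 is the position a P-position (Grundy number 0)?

n :  0  1  2  3  4  5  6  7  8  9 10 11 12 13 14 15 16 17 18 19 20 21 22 23 24 25 26
G :  0  0  1  1  0  2  1  0  2  1  3  0  2  1  0  2  1  0  0  1  1  0  2  1  0  2  1
P-positions are exactly the n with G(n) = 0.

0, 1, 4, 7, 11, 14, 17, 18, 21, 24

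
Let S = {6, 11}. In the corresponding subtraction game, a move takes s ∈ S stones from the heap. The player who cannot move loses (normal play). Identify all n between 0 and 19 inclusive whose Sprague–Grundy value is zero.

0, 1, 2, 3, 4, 5, 17, 18, 19

n :  0  1  2  3  4  5  6  7  8  9 10 11 12 13 14 15 16 17 18 19
G :  0  0  0  0  0  0  1  1  1  1  1  1  2  2  2  2  2  0  0  0
P-positions are exactly the n with G(n) = 0.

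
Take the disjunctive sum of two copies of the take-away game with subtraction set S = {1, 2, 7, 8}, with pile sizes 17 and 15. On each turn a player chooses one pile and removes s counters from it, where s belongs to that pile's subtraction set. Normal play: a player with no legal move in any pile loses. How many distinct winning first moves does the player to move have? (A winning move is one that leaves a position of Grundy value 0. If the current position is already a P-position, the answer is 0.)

All piles use S = {1, 2, 7, 8}:
n :  0  1  2  3  4  5  6  7  8  9 10 11 12 13 14 15 16 17
G :  0  1  2  0  1  2  0  1  2  0  1  2  0  1  2  0  1  2
Pile A: G(17) = 2.
Pile B: G(15) = 0.
Combined Grundy value = 2 ⊕ 0 = 2.
A winning move leaves total XOR = 0, i.e. changes one component's Grundy value g to g ⊕ X where X is the current total.
Pile A: need g' = 2⊕2 = 0. Options: 17−1→G=1, 17−2→G=0, 17−7→G=1, 17−8→G=0. Hits: 2.
Pile B: need g' = 0⊕2 = 2. Options: 15−1→G=2, 15−2→G=1, 15−7→G=2, 15−8→G=1. Hits: 2.

4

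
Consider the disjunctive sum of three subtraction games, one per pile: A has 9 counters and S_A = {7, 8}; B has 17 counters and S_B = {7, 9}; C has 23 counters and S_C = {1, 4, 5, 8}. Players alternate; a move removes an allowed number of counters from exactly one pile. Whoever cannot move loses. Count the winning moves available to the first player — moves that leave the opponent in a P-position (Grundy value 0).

Pile A, S = {7, 8}:
G(0) = 0
G(1) = mex{} = 0
G(2) = mex{} = 0
G(3) = mex{} = 0
G(4) = mex{} = 0
G(5) = mex{} = 0
G(6) = mex{} = 0
G(7) = mex{0} = 1
G(8) = mex{0,0} = 1
G(9) = mex{0,0} = 1
G_A(9) = 1.
Pile B, S = {7, 9}:
n :  0  1  2  3  4  5  6  7  8  9 10 11 12 13 14 15 16 17
G :  0  0  0  0  0  0  0  1  1  1  1  1  1  1  2  2  0  0
G_B(17) = 0.
Pile C, S = {1, 4, 5, 8}:
G(0) = 0
G(1) = mex{0} = 1
G(2) = mex{1} = 0
G(3) = mex{0} = 1
G(4) = mex{1,0} = 2
G(5) = mex{2,1,0} = 3
G(6) = mex{3,0,1} = 2
G(7) = mex{2,1,0} = 3
G(8) = mex{3,2,1,0} = 4
G(9) = mex{4,3,2,1} = 0
G(10) = mex{0,2,3,0} = 1
G(11) = mex{1,3,2,1} = 0
G(12) = mex{0,4,3,2} = 1
G(13) = mex{1,0,4,3} = 2
G(14) = mex{2,1,0,2} = 3
G(15) = mex{3,0,1,3} = 2
G(16) = mex{2,1,0,4} = 3
G(17) = mex{3,2,1,0} = 4
G(18) = mex{4,3,2,1} = 0
G(19) = mex{0,2,3,0} = 1
G(20) = mex{1,3,2,1} = 0
G(21) = mex{0,4,3,2} = 1
G(22) = mex{1,0,4,3} = 2
G(23) = mex{2,1,0,2} = 3
G_C(23) = 3.
Combined Grundy value = 1 ⊕ 0 ⊕ 3 = 2.
A winning move leaves total XOR = 0, i.e. changes one component's Grundy value g to g ⊕ X where X is the current total.
Pile A: need g' = 1⊕2 = 3. Options: 9−7→G=0, 9−8→G=0. Hits: 0.
Pile B: need g' = 0⊕2 = 2. Options: 17−7→G=1, 17−9→G=1. Hits: 0.
Pile C: need g' = 3⊕2 = 1. Options: 23−1→G=2, 23−4→G=1, 23−5→G=0, 23−8→G=2. Hits: 1.

1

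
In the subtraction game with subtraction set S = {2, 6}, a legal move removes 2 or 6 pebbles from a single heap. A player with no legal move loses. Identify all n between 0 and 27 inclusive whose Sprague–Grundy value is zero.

0, 1, 4, 5, 8, 9, 12, 13, 16, 17, 20, 21, 24, 25

n :  0  1  2  3  4  5  6  7  8  9 10 11 12 13 14 15 16 17 18 19 20 21 22 23 24 25 26 27
G :  0  0  1  1  0  0  1  1  0  0  1  1  0  0  1  1  0  0  1  1  0  0  1  1  0  0  1  1
P-positions are exactly the n with G(n) = 0.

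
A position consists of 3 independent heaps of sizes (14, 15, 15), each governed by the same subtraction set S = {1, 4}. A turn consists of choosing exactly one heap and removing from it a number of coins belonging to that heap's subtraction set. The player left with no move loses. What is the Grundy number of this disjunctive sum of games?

2

All heaps use S = {1, 4}:
n :  0  1  2  3  4  5  6  7  8  9 10 11 12 13 14 15
G :  0  1  0  1  2  0  1  0  1  2  0  1  0  1  2  0
Heap A: G(14) = 2.
Heap B: G(15) = 0.
Heap C: G(15) = 0.
Combined Grundy value = 2 ⊕ 0 ⊕ 0 = 2.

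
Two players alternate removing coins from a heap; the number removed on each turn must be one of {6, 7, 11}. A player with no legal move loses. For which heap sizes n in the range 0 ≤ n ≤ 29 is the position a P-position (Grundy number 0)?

n :  0  1  2  3  4  5  6  7  8  9 10 11 12 13 14 15 16 17 18 19 20 21 22 23 24 25 26 27 28 29
G :  0  0  0  0  0  0  1  1  1  1  1  1  2  2  2  2  2  0  0  0  0  0  0  1  1  1  1  1  1  2
P-positions are exactly the n with G(n) = 0.

0, 1, 2, 3, 4, 5, 17, 18, 19, 20, 21, 22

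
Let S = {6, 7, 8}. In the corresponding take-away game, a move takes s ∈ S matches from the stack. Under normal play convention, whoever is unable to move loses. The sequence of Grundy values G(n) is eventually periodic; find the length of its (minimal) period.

14

n :  0  1  2  3  4  5  6  7  8  9 10 11 12 13 14 15 16 17 18 19 20 21 22 23 24 25 26 27 28 29
G :  0  0  0  0  0  0  1  1  1  1  1  1  2  2  0  0  0  0  0  0  1  1  1  1  1  1  2  2  0  0
G(n+14) = G(n) holds for n = 0,…,7 (a full window of length max(S) = 8), so the sequence is purely periodic with period 14.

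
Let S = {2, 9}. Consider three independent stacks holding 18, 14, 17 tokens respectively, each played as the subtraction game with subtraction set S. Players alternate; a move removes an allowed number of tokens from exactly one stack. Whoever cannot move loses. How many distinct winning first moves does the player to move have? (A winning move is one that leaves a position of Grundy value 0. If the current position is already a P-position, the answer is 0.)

All stacks use S = {2, 9}:
G(0) = 0
G(1) = mex{} = 0
G(2) = mex{0} = 1
G(3) = mex{0} = 1
G(4) = mex{1} = 0
G(5) = mex{1} = 0
G(6) = mex{0} = 1
G(7) = mex{0} = 1
G(8) = mex{1} = 0
G(9) = mex{1,0} = 2
G(10) = mex{0,0} = 1
G(11) = mex{2,1} = 0
G(12) = mex{1,1} = 0
G(13) = mex{0,0} = 1
G(14) = mex{0,0} = 1
G(15) = mex{1,1} = 0
G(16) = mex{1,1} = 0
G(17) = mex{0,0} = 1
G(18) = mex{0,2} = 1
Stack A: G(18) = 1.
Stack B: G(14) = 1.
Stack C: G(17) = 1.
Combined Grundy value = 1 ⊕ 1 ⊕ 1 = 1.
A winning move leaves total XOR = 0, i.e. changes one component's Grundy value g to g ⊕ X where X is the current total.
Stack A: need g' = 1⊕1 = 0. Options: 18−2→G=0, 18−9→G=2. Hits: 1.
Stack B: need g' = 1⊕1 = 0. Options: 14−2→G=0, 14−9→G=0. Hits: 2.
Stack C: need g' = 1⊕1 = 0. Options: 17−2→G=0, 17−9→G=0. Hits: 2.

5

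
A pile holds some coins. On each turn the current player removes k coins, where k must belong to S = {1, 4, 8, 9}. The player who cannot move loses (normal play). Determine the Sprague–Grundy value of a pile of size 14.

G(0) = 0
G(1) = mex{0} = 1
G(2) = mex{1} = 0
G(3) = mex{0} = 1
G(4) = mex{1,0} = 2
G(5) = mex{2,1} = 0
G(6) = mex{0,0} = 1
G(7) = mex{1,1} = 0
G(8) = mex{0,2,0} = 1
G(9) = mex{1,0,1,0} = 2
G(10) = mex{2,1,0,1} = 3
G(11) = mex{3,0,1,0} = 2
G(12) = mex{2,1,2,1} = 0
G(13) = mex{0,2,0,2} = 1
G(14) = mex{1,3,1,0} = 2

2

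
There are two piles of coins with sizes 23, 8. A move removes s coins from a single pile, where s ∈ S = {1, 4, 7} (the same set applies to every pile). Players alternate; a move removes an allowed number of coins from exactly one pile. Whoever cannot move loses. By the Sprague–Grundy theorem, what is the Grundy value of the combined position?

All piles use S = {1, 4, 7}:
n :  0  1  2  3  4  5  6  7  8  9 10 11 12 13 14 15 16 17 18 19 20 21 22 23
G :  0  1  0  1  2  0  1  2  0  1  0  1  2  0  1  2  0  1  0  1  2  0  1  2
Pile A: G(23) = 2.
Pile B: G(8) = 0.
Combined Grundy value = 2 ⊕ 0 = 2.

2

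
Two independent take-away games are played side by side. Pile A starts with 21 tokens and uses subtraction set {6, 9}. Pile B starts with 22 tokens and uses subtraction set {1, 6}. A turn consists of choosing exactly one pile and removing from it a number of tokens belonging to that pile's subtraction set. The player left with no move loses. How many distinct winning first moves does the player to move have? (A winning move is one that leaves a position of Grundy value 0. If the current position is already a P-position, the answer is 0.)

0

Pile A, S = {6, 9}:
G(0) = 0
G(1) = mex{} = 0
G(2) = mex{} = 0
G(3) = mex{} = 0
G(4) = mex{} = 0
G(5) = mex{} = 0
G(6) = mex{0} = 1
G(7) = mex{0} = 1
G(8) = mex{0} = 1
G(9) = mex{0,0} = 1
G(10) = mex{0,0} = 1
G(11) = mex{0,0} = 1
G(12) = mex{1,0} = 2
G(13) = mex{1,0} = 2
G(14) = mex{1,0} = 2
G(15) = mex{1,1} = 0
G(16) = mex{1,1} = 0
G(17) = mex{1,1} = 0
G(18) = mex{2,1} = 0
G(19) = mex{2,1} = 0
G(20) = mex{2,1} = 0
G(21) = mex{0,2} = 1
G_A(21) = 1.
Pile B, S = {1, 6}:
n :  0  1  2  3  4  5  6  7  8  9 10 11 12 13 14 15 16 17 18 19 20 21 22
G :  0  1  0  1  0  1  2  0  1  0  1  0  1  2  0  1  0  1  0  1  2  0  1
G_B(22) = 1.
Combined Grundy value = 1 ⊕ 1 = 0.
A winning move leaves total XOR = 0, i.e. changes one component's Grundy value g to g ⊕ X where X is the current total.
Pile A: target g' = 1⊕0 = 1, but every legal move changes the Grundy value (mex property), so 0 moves.
Pile B: target g' = 1⊕0 = 1, but every legal move changes the Grundy value (mex property), so 0 moves.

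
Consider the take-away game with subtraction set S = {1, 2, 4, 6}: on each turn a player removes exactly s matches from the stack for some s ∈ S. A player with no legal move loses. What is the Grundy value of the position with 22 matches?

3

G(0) = 0
G(1) = mex{0} = 1
G(2) = mex{1,0} = 2
G(3) = mex{2,1} = 0
G(4) = mex{0,2,0} = 1
G(5) = mex{1,0,1} = 2
G(6) = mex{2,1,2,0} = 3
G(7) = mex{3,2,0,1} = 4
G(8) = mex{4,3,1,2} = 0
G(9) = mex{0,4,2,0} = 1
G(10) = mex{1,0,3,1} = 2
G(11) = mex{2,1,4,2} = 0
G(12) = mex{0,2,0,3} = 1
G(13) = mex{1,0,1,4} = 2
G(14) = mex{2,1,2,0} = 3
G(15) = mex{3,2,0,1} = 4
G(16) = mex{4,3,1,2} = 0
G(17) = mex{0,4,2,0} = 1
G(18) = mex{1,0,3,1} = 2
G(19) = mex{2,1,4,2} = 0
G(20) = mex{0,2,0,3} = 1
G(21) = mex{1,0,1,4} = 2
G(22) = mex{2,1,2,0} = 3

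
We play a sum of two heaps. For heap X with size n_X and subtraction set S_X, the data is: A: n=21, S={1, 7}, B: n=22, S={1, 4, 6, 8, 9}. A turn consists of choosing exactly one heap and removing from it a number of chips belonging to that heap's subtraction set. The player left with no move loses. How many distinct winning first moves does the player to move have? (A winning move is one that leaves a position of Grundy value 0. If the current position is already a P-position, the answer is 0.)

4

Heap A, S = {1, 7}:
n :  0  1  2  3  4  5  6  7  8  9 10 11 12 13 14 15 16 17 18 19 20 21
G :  0  1  0  1  0  1  0  1  0  1  0  1  0  1  0  1  0  1  0  1  0  1
G_A(21) = 1.
Heap B, S = {1, 4, 6, 8, 9}:
n :  0  1  2  3  4  5  6  7  8  9 10 11 12 13 14 15 16 17 18 19 20 21 22
G :  0  1  0  1  2  0  1  0  1  2  3  2  0  1  2  3  2  0  1  0  1  2  0
G_B(22) = 0.
Combined Grundy value = 1 ⊕ 0 = 1.
A winning move leaves total XOR = 0, i.e. changes one component's Grundy value g to g ⊕ X where X is the current total.
Heap A: need g' = 1⊕1 = 0. Options: 21−1→G=0, 21−7→G=0. Hits: 2.
Heap B: need g' = 0⊕1 = 1. Options: 22−1→G=2, 22−4→G=1, 22−6→G=2, 22−8→G=2, 22−9→G=1. Hits: 2.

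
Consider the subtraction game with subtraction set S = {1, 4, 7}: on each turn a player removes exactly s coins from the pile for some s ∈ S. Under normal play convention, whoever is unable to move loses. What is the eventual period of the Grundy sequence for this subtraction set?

8

n :  0  1  2  3  4  5  6  7  8  9 10 11 12 13 14 15 16 17
G :  0  1  0  1  2  0  1  2  0  1  0  1  2  0  1  2  0  1
G(n+8) = G(n) holds for n = 0,…,6 (a full window of length max(S) = 7), so the sequence is purely periodic with period 8.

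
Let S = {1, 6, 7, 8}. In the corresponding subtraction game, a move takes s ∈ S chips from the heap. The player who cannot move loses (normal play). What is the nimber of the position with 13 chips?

n :  0  1  2  3  4  5  6  7  8  9 10 11 12 13
G :  0  1  0  1  0  1  2  3  2  3  2  3  4  0

0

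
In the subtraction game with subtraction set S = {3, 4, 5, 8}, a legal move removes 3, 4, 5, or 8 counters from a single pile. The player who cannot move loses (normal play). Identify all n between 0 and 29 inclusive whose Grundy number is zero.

0, 1, 2, 11, 12, 13, 22, 23, 24

G(0) = 0
G(1) = mex{} = 0
G(2) = mex{} = 0
G(3) = mex{0} = 1
G(4) = mex{0,0} = 1
G(5) = mex{0,0,0} = 1
G(6) = mex{1,0,0} = 2
G(7) = mex{1,1,0} = 2
G(8) = mex{1,1,1,0} = 2
G(9) = mex{2,1,1,0} = 3
G(10) = mex{2,2,1,0} = 3
G(11) = mex{2,2,2,1} = 0
G(12) = mex{3,2,2,1} = 0
G(13) = mex{3,3,2,1} = 0
G(14) = mex{0,3,3,2} = 1
G(15) = mex{0,0,3,2} = 1
G(16) = mex{0,0,0,2} = 1
G(17) = mex{1,0,0,3} = 2
G(18) = mex{1,1,0,3} = 2
G(19) = mex{1,1,1,0} = 2
G(20) = mex{2,1,1,0} = 3
G(21) = mex{2,2,1,0} = 3
G(22) = mex{2,2,2,1} = 0
G(23) = mex{3,2,2,1} = 0
G(24) = mex{3,3,2,1} = 0
G(25) = mex{0,3,3,2} = 1
G(26) = mex{0,0,3,2} = 1
G(27) = mex{0,0,0,2} = 1
G(28) = mex{1,0,0,3} = 2
G(29) = mex{1,1,0,3} = 2
P-positions are exactly the n with G(n) = 0.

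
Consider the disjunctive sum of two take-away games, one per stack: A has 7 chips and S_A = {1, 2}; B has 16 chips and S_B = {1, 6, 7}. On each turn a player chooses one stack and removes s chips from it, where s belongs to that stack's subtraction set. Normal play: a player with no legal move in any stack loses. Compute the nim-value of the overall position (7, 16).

1

Stack A, S = {1, 2}:
n : 0 1 2 3 4 5 6 7
G : 0 1 2 0 1 2 0 1
G_A(7) = 1.
Stack B, S = {1, 6, 7}:
G(0) = 0
G(1) = mex{0} = 1
G(2) = mex{1} = 0
G(3) = mex{0} = 1
G(4) = mex{1} = 0
G(5) = mex{0} = 1
G(6) = mex{1,0} = 2
G(7) = mex{2,1,0} = 3
G(8) = mex{3,0,1} = 2
G(9) = mex{2,1,0} = 3
G(10) = mex{3,0,1} = 2
G(11) = mex{2,1,0} = 3
G(12) = mex{3,2,1} = 0
G(13) = mex{0,3,2} = 1
G(14) = mex{1,2,3} = 0
G(15) = mex{0,3,2} = 1
G(16) = mex{1,2,3} = 0
G_B(16) = 0.
Combined Grundy value = 1 ⊕ 0 = 1.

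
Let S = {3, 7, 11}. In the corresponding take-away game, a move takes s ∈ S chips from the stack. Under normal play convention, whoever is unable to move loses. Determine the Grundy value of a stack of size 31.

1

n :  0  1  2  3  4  5  6  7  8  9 10 11 12 13 14 15 16 17 18 19 20 21 22 23 24 25 26 27 28 29 30 31
G :  0  0  0  1  1  1  0  2  2  1  0  3  2  1  0  0  0  1  1  1  0  2  2  1  0  3  2  1  0  0  0  1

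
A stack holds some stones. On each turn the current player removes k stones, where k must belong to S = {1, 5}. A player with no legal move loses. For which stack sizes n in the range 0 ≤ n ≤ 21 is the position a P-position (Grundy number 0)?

0, 2, 4, 6, 8, 10, 12, 14, 16, 18, 20

n :  0  1  2  3  4  5  6  7  8  9 10 11 12 13 14 15 16 17 18 19 20 21
G :  0  1  0  1  0  1  0  1  0  1  0  1  0  1  0  1  0  1  0  1  0  1
P-positions are exactly the n with G(n) = 0.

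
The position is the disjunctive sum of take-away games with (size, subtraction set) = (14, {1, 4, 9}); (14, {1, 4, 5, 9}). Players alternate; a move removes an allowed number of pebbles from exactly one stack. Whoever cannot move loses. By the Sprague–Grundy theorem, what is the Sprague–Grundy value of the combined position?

0

Stack A, S = {1, 4, 9}:
G(0) = 0
G(1) = mex{0} = 1
G(2) = mex{1} = 0
G(3) = mex{0} = 1
G(4) = mex{1,0} = 2
G(5) = mex{2,1} = 0
G(6) = mex{0,0} = 1
G(7) = mex{1,1} = 0
G(8) = mex{0,2} = 1
G(9) = mex{1,0,0} = 2
G(10) = mex{2,1,1} = 0
G(11) = mex{0,0,0} = 1
G(12) = mex{1,1,1} = 0
G(13) = mex{0,2,2} = 1
G(14) = mex{1,0,0} = 2
G_A(14) = 2.
Stack B, S = {1, 4, 5, 9}:
G(0) = 0
G(1) = mex{0} = 1
G(2) = mex{1} = 0
G(3) = mex{0} = 1
G(4) = mex{1,0} = 2
G(5) = mex{2,1,0} = 3
G(6) = mex{3,0,1} = 2
G(7) = mex{2,1,0} = 3
G(8) = mex{3,2,1} = 0
G(9) = mex{0,3,2,0} = 1
G(10) = mex{1,2,3,1} = 0
G(11) = mex{0,3,2,0} = 1
G(12) = mex{1,0,3,1} = 2
G(13) = mex{2,1,0,2} = 3
G(14) = mex{3,0,1,3} = 2
G_B(14) = 2.
Combined Grundy value = 2 ⊕ 2 = 0.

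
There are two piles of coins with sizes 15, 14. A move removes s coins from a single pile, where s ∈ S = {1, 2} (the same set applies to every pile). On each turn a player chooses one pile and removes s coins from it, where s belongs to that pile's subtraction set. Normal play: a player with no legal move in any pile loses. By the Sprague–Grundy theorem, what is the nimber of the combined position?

2

All piles use S = {1, 2}:
n :  0  1  2  3  4  5  6  7  8  9 10 11 12 13 14 15
G :  0  1  2  0  1  2  0  1  2  0  1  2  0  1  2  0
Pile A: G(15) = 0.
Pile B: G(14) = 2.
Combined Grundy value = 0 ⊕ 2 = 2.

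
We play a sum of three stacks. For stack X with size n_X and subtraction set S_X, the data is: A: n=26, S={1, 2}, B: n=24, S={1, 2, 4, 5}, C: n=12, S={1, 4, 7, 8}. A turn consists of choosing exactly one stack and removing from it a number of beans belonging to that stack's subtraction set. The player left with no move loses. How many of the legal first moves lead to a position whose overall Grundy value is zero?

Stack A, S = {1, 2}:
n :  0  1  2  3  4  5  6  7  8  9 10 11 12 13 14 15 16 17 18 19 20 21 22 23 24 25 26
G :  0  1  2  0  1  2  0  1  2  0  1  2  0  1  2  0  1  2  0  1  2  0  1  2  0  1  2
G_A(26) = 2.
Stack B, S = {1, 2, 4, 5}:
G(0) = 0
G(1) = mex{0} = 1
G(2) = mex{1,0} = 2
G(3) = mex{2,1} = 0
G(4) = mex{0,2,0} = 1
G(5) = mex{1,0,1,0} = 2
G(6) = mex{2,1,2,1} = 0
G(7) = mex{0,2,0,2} = 1
G(8) = mex{1,0,1,0} = 2
G(9) = mex{2,1,2,1} = 0
G(10) = mex{0,2,0,2} = 1
G(11) = mex{1,0,1,0} = 2
G(12) = mex{2,1,2,1} = 0
G(13) = mex{0,2,0,2} = 1
G(14) = mex{1,0,1,0} = 2
G(15) = mex{2,1,2,1} = 0
G(16) = mex{0,2,0,2} = 1
G(17) = mex{1,0,1,0} = 2
G(18) = mex{2,1,2,1} = 0
G(19) = mex{0,2,0,2} = 1
G(20) = mex{1,0,1,0} = 2
G(21) = mex{2,1,2,1} = 0
G(22) = mex{0,2,0,2} = 1
G(23) = mex{1,0,1,0} = 2
G(24) = mex{2,1,2,1} = 0
G_B(24) = 0.
Stack C, S = {1, 4, 7, 8}:
n :  0  1  2  3  4  5  6  7  8  9 10 11 12
G :  0  1  0  1  2  0  1  2  3  2  3  0  1
G_C(12) = 1.
Combined Grundy value = 2 ⊕ 0 ⊕ 1 = 3.
A winning move leaves total XOR = 0, i.e. changes one component's Grundy value g to g ⊕ X where X is the current total.
Stack A: need g' = 2⊕3 = 1. Options: 26−1→G=1, 26−2→G=0. Hits: 1.
Stack B: need g' = 0⊕3 = 3. Options: 24−1→G=2, 24−2→G=1, 24−4→G=2, 24−5→G=1. Hits: 0.
Stack C: need g' = 1⊕3 = 2. Options: 12−1→G=0, 12−4→G=3, 12−7→G=0, 12−8→G=2. Hits: 1.

2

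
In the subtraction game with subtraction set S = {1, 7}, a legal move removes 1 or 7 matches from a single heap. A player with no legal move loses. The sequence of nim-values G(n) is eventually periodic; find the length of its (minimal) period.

n :  0  1  2  3  4  5  6  7  8  9 10 11 12 13 14
G :  0  1  0  1  0  1  0  1  0  1  0  1  0  1  0
G(n+2) = G(n) holds for n = 0,…,6 (a full window of length max(S) = 7), so the sequence is purely periodic with period 2.

2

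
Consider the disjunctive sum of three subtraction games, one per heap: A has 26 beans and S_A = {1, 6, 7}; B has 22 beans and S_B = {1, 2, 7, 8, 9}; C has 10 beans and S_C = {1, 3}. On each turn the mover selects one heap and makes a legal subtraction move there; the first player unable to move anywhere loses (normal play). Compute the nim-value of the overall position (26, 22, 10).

Heap A, S = {1, 6, 7}:
G(0) = 0
G(1) = mex{0} = 1
G(2) = mex{1} = 0
G(3) = mex{0} = 1
G(4) = mex{1} = 0
G(5) = mex{0} = 1
G(6) = mex{1,0} = 2
G(7) = mex{2,1,0} = 3
G(8) = mex{3,0,1} = 2
G(9) = mex{2,1,0} = 3
G(10) = mex{3,0,1} = 2
G(11) = mex{2,1,0} = 3
G(12) = mex{3,2,1} = 0
G(13) = mex{0,3,2} = 1
G(14) = mex{1,2,3} = 0
G(15) = mex{0,3,2} = 1
G(16) = mex{1,2,3} = 0
G(17) = mex{0,3,2} = 1
G(18) = mex{1,0,3} = 2
G(19) = mex{2,1,0} = 3
G(20) = mex{3,0,1} = 2
G(21) = mex{2,1,0} = 3
G(22) = mex{3,0,1} = 2
G(23) = mex{2,1,0} = 3
G(24) = mex{3,2,1} = 0
G(25) = mex{0,3,2} = 1
G(26) = mex{1,2,3} = 0
G_A(26) = 0.
Heap B, S = {1, 2, 7, 8, 9}:
G(0) = 0
G(1) = mex{0} = 1
G(2) = mex{1,0} = 2
G(3) = mex{2,1} = 0
G(4) = mex{0,2} = 1
G(5) = mex{1,0} = 2
G(6) = mex{2,1} = 0
G(7) = mex{0,2,0} = 1
G(8) = mex{1,0,1,0} = 2
G(9) = mex{2,1,2,1,0} = 3
G(10) = mex{3,2,0,2,1} = 4
G(11) = mex{4,3,1,0,2} = 5
G(12) = mex{5,4,2,1,0} = 3
G(13) = mex{3,5,0,2,1} = 4
G(14) = mex{4,3,1,0,2} = 5
G(15) = mex{5,4,2,1,0} = 3
G(16) = mex{3,5,3,2,1} = 0
G(17) = mex{0,3,4,3,2} = 1
G(18) = mex{1,0,5,4,3} = 2
G(19) = mex{2,1,3,5,4} = 0
G(20) = mex{0,2,4,3,5} = 1
G(21) = mex{1,0,5,4,3} = 2
G(22) = mex{2,1,3,5,4} = 0
G_B(22) = 0.
Heap C, S = {1, 3}:
G(0) = 0
G(1) = mex{0} = 1
G(2) = mex{1} = 0
G(3) = mex{0,0} = 1
G(4) = mex{1,1} = 0
G(5) = mex{0,0} = 1
G(6) = mex{1,1} = 0
G(7) = mex{0,0} = 1
G(8) = mex{1,1} = 0
G(9) = mex{0,0} = 1
G(10) = mex{1,1} = 0
G_C(10) = 0.
Combined Grundy value = 0 ⊕ 0 ⊕ 0 = 0.

0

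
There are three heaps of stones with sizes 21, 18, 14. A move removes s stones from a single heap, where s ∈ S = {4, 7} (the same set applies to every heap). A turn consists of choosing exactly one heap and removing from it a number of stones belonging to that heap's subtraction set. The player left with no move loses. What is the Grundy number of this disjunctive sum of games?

3

All heaps use S = {4, 7}:
G(0) = 0
G(1) = mex{} = 0
G(2) = mex{} = 0
G(3) = mex{} = 0
G(4) = mex{0} = 1
G(5) = mex{0} = 1
G(6) = mex{0} = 1
G(7) = mex{0,0} = 1
G(8) = mex{1,0} = 2
G(9) = mex{1,0} = 2
G(10) = mex{1,0} = 2
G(11) = mex{1,1} = 0
G(12) = mex{2,1} = 0
G(13) = mex{2,1} = 0
G(14) = mex{2,1} = 0
G(15) = mex{0,2} = 1
G(16) = mex{0,2} = 1
G(17) = mex{0,2} = 1
G(18) = mex{0,0} = 1
G(19) = mex{1,0} = 2
G(20) = mex{1,0} = 2
G(21) = mex{1,0} = 2
Heap A: G(21) = 2.
Heap B: G(18) = 1.
Heap C: G(14) = 0.
Combined Grundy value = 2 ⊕ 1 ⊕ 0 = 3.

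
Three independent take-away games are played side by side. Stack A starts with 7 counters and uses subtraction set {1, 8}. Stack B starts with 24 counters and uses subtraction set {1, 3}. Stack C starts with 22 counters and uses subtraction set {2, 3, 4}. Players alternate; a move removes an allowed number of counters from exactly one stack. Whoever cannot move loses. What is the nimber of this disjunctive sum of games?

3

Stack A, S = {1, 8}:
n : 0 1 2 3 4 5 6 7
G : 0 1 0 1 0 1 0 1
G_A(7) = 1.
Stack B, S = {1, 3}:
n :  0  1  2  3  4  5  6  7  8  9 10 11 12 13 14 15 16 17 18 19 20 21 22 23 24
G :  0  1  0  1  0  1  0  1  0  1  0  1  0  1  0  1  0  1  0  1  0  1  0  1  0
G_B(24) = 0.
Stack C, S = {2, 3, 4}:
n :  0  1  2  3  4  5  6  7  8  9 10 11 12 13 14 15 16 17 18 19 20 21 22
G :  0  0  1  1  2  2  0  0  1  1  2  2  0  0  1  1  2  2  0  0  1  1  2
G_C(22) = 2.
Combined Grundy value = 1 ⊕ 0 ⊕ 2 = 3.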